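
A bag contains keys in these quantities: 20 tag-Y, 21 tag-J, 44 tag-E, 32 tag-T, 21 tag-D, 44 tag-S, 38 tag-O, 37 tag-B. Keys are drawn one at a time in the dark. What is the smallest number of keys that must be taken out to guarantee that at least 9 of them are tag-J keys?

245

In the worst case for collecting tag-J keys, every non-tag-J key comes out first.
There are 20 + 44 + 32 + 21 + 44 + 38 + 37 = 236 non-tag-J keys altogether.
After those, each further key must be tag-J, so 236 + 9 = 245 draws guarantee 9 tag-J keys.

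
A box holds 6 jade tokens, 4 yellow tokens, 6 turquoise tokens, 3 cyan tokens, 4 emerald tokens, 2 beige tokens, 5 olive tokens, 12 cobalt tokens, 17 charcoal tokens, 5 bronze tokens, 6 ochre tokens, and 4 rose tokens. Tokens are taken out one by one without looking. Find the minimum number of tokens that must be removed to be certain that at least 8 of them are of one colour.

60

An adversary could hand out at most 7 tokens per colour (10 colours run out sooner): 6 + 4 + 6 + 3 + 4 + 2 + 5 + 7 + 7 + 5 + 6 + 4 = 59 tokens and still no colour has 8.
By the pigeonhole principle, one more token lands in a colour already at 7, so 60 draws are enough and 59 are not.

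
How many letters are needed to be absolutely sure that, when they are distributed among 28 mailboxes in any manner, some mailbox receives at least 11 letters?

281

With 280 letters one could put exactly 10 in each of the 28 mailboxes, and no mailbox would reach 11.
One more letter must land in a mailbox that already has 10, giving it 11.
So 28 × 10 + 1 = 281 letters are required.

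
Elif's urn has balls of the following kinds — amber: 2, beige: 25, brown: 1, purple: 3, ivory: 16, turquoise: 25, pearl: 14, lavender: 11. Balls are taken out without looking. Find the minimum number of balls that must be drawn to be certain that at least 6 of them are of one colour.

Put each drawn ball into a box by colour. The largest draw with every box below 6 takes min(count, 5) from each colour; colours with fewer than 5 contribute all they have.
Σ min(cᵢ, 5) = 2 + 5 + 1 + 3 + 5 + 5 + 5 + 5 = 31.
Draw number 31 + 1 = 32 must push one box to 6.

32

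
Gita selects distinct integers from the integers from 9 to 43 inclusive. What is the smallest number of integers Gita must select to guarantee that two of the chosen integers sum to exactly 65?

25

Two chosen integers sum to 65 exactly when both halves of some pair {x, 65−x} with 22 ≤ x ≤ 65−x ≤ 43 are chosen — 11 such pairs.
The remaining 13 elements (those with no distinct partner in range) can never complete a 65-sum, so the worst case takes all of them and one from each pair: 13 + 11 = 24.
By the pigeonhole principle, the 25th integer has to be the second member of some pair, so 24 + 1 = 25.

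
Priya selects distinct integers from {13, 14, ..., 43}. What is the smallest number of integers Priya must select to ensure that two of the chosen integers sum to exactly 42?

24

Two chosen integers sum to 42 exactly when both halves of some pair {x, 42−x} with 13 ≤ x ≤ 42−x ≤ 29 are chosen — 8 such pairs.
The remaining 15 elements (those with no distinct partner in range) can never complete a 42-sum, so the worst case takes all of them and one from each pair: 15 + 8 = 23.
The 24th integer has to be the second member of some pair, so 23 + 1 = 24.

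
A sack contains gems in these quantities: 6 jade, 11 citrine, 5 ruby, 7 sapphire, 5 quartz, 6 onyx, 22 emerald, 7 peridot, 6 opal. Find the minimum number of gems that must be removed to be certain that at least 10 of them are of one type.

Put each drawn gem into a box by type. The largest draw with every box below 10 takes min(count, 9) from each type; types with fewer than 9 contribute all they have.
Σ min(cᵢ, 9) = 6 + 9 + 5 + 7 + 5 + 6 + 9 + 7 + 6 = 60.
Draw number 60 + 1 = 61 must push one box to 10.

61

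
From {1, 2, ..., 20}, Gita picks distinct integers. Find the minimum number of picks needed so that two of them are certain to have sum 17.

13

Group the elements by complementary pair {x, 17−x}: {1,16}, {2,15}, {3,14}, …, giving 8 two-element pairs and 4 integers whose partner 17−x falls outside [1,20].
Pigeonhole: treating each of those 12 groups as a pigeonhole, one can pick one integer per group — 12 integers — with no two summing to 17.
The 13th integer lands in an occupied pair, forcing a sum of 17.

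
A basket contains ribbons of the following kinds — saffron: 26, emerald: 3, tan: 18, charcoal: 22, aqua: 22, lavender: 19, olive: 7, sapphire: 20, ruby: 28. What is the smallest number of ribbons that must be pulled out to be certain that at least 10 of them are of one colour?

An adversary could hand out at most 9 ribbons per colour (emerald, olive run out sooner): 9 + 3 + 9 + 9 + 9 + 9 + 7 + 9 + 9 = 73 ribbons and still no colour has 10.
One more ribbon lands in a colour already at 9, so 74 draws are enough and 73 are not.

74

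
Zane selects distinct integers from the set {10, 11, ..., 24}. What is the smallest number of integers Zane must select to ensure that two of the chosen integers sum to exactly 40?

12

Group the elements by complementary pair {x, 40−x}: {16,24}, {17,23}, {18,22}, …, giving 4 two-element pairs, the single value 20 (it cannot pair with itself since the integers are distinct), and 6 integers whose partner 40−x falls outside [10,24].
Pigeonhole: treating each of those 11 groups as a pigeonhole, one can pick one integer per group — 11 integers — with no two summing to 40.
The 12th integer lands in an occupied pair, forcing a sum of 40.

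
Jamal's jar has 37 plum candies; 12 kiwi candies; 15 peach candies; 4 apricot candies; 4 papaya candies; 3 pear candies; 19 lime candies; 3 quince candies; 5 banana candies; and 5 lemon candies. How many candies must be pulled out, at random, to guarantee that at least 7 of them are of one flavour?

Pigeonhole: put each drawn candy into a box by flavour. The largest draw with every box below 7 takes min(count, 6) from each flavour; flavours with fewer than 6 contribute all they have.
Σ min(cᵢ, 6) = 6 + 6 + 6 + 4 + 4 + 3 + 6 + 3 + 5 + 5 = 48.
Draw number 48 + 1 = 49 must push one box to 7.

49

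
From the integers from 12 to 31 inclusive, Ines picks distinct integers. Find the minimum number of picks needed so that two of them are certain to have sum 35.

A set avoiding the sum 35 can contain at most one of each pair {x, 35−x}, plus the 8 elements whose complement lies outside the range.
The integers 18, …, 31 (14 of them) are such a set: any two sum to at least 18+19 = 37 > 35.
Any 15th integer completes one of the 6 pairs, so 15 choices force a sum of 35.

15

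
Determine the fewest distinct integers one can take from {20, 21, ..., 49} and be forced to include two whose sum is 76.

20

Group the elements by complementary pair {x, 76−x}: {27,49}, {28,48}, {29,47}, …, giving 11 two-element pairs; the single value 38 (it cannot pair with itself since the integers are distinct); and 7 integers whose partner 76−x falls outside [20,49].
By pigeonhole, treating each of those 19 groups as a pigeonhole, one can pick one integer per group — 19 integers — with no two summing to 76.
The 20th integer lands in an occupied pair, forcing a sum of 76.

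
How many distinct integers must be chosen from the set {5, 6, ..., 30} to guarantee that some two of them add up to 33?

Two chosen integers sum to 33 exactly when both halves of some pair {x, 33−x} with 5 ≤ x ≤ 33−x ≤ 28 are chosen — 12 such pairs.
The remaining 2 elements (those with no distinct partner in range) can never complete a 33-sum, so the worst case takes all of them and one from each pair: 2 + 12 = 14.
The 15th integer has to be the second member of some pair, so 14 + 1 = 15.

15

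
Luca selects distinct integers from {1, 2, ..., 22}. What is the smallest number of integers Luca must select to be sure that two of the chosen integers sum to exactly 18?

15

Two chosen integers sum to 18 exactly when both halves of some pair {x, 18−x} with 1 ≤ x ≤ 18−x ≤ 17 are chosen — 8 such pairs.
The remaining 6 elements (those with no distinct partner in range) can never complete a 18-sum, so the worst case takes all of them and one from each pair: 6 + 8 = 14.
By pigeonhole, the 15th integer has to be the second member of some pair, so 14 + 1 = 15.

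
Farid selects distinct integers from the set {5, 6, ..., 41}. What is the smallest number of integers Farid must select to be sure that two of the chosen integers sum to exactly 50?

A set avoiding the sum 50 can contain at most one of each pair {x, 50−x}, plus the 5 elements whose complement lies outside the range or equal to its own complement.
The integers 5, …, 25 (21 of them) are such a set: any two sum to at least 5+6 = 11 and at most 24+25 = 49 < 50.
Any 22nd integer completes one of the 16 pairs, so 22 choices force a sum of 50.

22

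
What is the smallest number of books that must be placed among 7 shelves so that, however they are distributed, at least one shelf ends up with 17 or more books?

With 112 books one could put exactly 16 in each of the 7 shelves, and no shelf would reach 17.
One more book must land in a shelf that already has 16, giving it 17.
So 7 × 16 + 1 = 113 books are required.

113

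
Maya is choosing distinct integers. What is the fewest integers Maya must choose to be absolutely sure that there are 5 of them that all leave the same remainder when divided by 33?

133

The 33 residue classes mod 33 are the pigeonholes.
With 132 integers one could put 4 in each residue class and have no class reach 5.
The 133rd integer pushes some class to 5, so 33·4 + 1 = 133.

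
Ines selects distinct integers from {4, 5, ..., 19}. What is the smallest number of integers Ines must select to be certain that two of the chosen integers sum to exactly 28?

12

Two chosen integers sum to 28 exactly when both halves of some pair {x, 28−x} with 9 ≤ x ≤ 28−x ≤ 19 are chosen — 5 such pairs.
The remaining 6 elements (those with no distinct partner in range) can never complete a 28-sum, so the worst case takes all of them and one from each pair: 6 + 5 = 11.
The 12th integer has to be the second member of some pair, so 11 + 1 = 12.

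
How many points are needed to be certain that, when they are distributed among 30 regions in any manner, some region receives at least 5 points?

121

With 120 points one could put exactly 4 in each of the 30 regions, and no region would reach 5.
One more point must land in a region that already has 4, giving it 5.
So 30 × 4 + 1 = 121 points are required.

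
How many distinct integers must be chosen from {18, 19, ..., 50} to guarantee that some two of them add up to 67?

18

Group the elements by complementary pair {x, 67−x}: {18,49}, {19,48}, {20,47}, …, giving 16 two-element pairs and 1 integer whose partner 67−x falls outside [18,50].
By the pigeonhole principle, treating each of those 17 groups as a pigeonhole, one can pick one integer per group — 17 integers — with no two summing to 67.
The 18th integer lands in an occupied pair, forcing a sum of 67.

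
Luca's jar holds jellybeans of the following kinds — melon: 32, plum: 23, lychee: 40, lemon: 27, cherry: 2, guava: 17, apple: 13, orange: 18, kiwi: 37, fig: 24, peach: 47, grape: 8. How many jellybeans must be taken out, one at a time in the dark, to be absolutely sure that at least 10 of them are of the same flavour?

101

The 12 flavours are the holes; the jellybeans drawn are the pigeons.
To avoid 10 of any one flavour, the worst case takes at most 9 of each flavour, or every jellybean of a flavour that has fewer than 9.
That gives 9 + 9 + 9 + 9 + 2 + 9 + 9 + 9 + 9 + 9 + 9 + 8 = 100 jellybeans with no flavour reaching 10.
The next jellybean forces some flavour to 10, so 100 + 1 = 101.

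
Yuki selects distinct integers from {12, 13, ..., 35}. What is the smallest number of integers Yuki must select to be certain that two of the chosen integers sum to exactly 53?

Two chosen integers sum to 53 exactly when both halves of some pair {x, 53−x} with 18 ≤ x ≤ 53−x ≤ 35 are chosen — 9 such pairs.
The remaining 6 elements (those with no distinct partner in range) can never complete a 53-sum, so the worst case takes all of them and one from each pair: 6 + 9 = 15.
The 16th integer has to be the second member of some pair, so 15 + 1 = 16.

16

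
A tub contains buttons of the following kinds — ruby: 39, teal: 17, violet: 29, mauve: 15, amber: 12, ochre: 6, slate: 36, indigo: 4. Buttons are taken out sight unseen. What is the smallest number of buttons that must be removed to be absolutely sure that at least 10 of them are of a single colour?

Pigeonhole: put each drawn button into a box by colour. The largest draw with every box below 10 takes min(count, 9) from each colour; colours with fewer than 9 contribute all they have.
Σ min(cᵢ, 9) = 9 + 9 + 9 + 9 + 9 + 6 + 9 + 4 = 64.
Draw number 64 + 1 = 65 must push one box to 10.

65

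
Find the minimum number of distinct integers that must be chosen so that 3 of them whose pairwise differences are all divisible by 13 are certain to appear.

Integers whose pairwise differences are multiples of 13 are exactly those sharing a remainder mod 13. By pigeonhole, the 13 residue classes mod 13 are the pigeonholes.
With 26 integers one could put 2 in each residue class and have no class reach 3.
The 27th integer pushes some class to 3, so 13·2 + 1 = 27.

27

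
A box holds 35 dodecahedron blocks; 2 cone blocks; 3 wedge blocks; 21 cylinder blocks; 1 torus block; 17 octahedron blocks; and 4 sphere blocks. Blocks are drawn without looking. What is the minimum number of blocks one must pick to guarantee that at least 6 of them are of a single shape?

The 7 shapes are the holes; the blocks drawn are the pigeons.
To avoid 6 of any one shape, the worst case takes at most 5 of each shape, or every block of a shape that has fewer than 5.
That gives 5 + 2 + 3 + 5 + 1 + 5 + 4 = 25 blocks with no shape reaching 6.
The next block forces some shape to 6, so 25 + 1 = 26.

26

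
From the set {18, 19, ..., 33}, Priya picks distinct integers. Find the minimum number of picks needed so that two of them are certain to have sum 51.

Group the elements by complementary pair {x, 51−x}: {18,33}, {19,32}, {20,31}, …, giving 8 two-element pairs.
By pigeonhole, treating each of those 8 groups as a pigeonhole, one can pick one integer per group — 8 integers — with no two summing to 51.
The 9th integer lands in an occupied pair, forcing a sum of 51.

9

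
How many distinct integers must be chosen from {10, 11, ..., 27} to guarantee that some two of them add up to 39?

11

Group the elements by complementary pair {x, 39−x}: {12,27}, {13,26}, {14,25}, …, giving 8 two-element pairs and 2 integers whose partner 39−x falls outside [10,27].
By pigeonhole, treating each of those 10 groups as a pigeonhole, one can pick one integer per group — 10 integers — with no two summing to 39.
The 11th integer lands in an occupied pair, forcing a sum of 39.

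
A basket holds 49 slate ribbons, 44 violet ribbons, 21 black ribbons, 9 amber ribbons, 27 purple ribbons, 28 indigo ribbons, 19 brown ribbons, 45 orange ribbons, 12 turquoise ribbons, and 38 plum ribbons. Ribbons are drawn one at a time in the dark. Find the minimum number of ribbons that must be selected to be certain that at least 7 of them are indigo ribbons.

In the worst case for collecting indigo ribbons, every non-indigo ribbon comes out first.
There are 49 + 44 + 21 + 9 + 27 + 19 + 45 + 12 + 38 = 264 non-indigo ribbons altogether.
After those, each further ribbon must be indigo, so 264 + 7 = 271 draws guarantee 7 indigo ribbons.

271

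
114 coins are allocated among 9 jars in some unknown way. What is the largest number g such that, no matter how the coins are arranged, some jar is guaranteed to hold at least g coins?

13

The 9 jars are the holes and the 114 coins are the pigeons.
If every jar held at most 12 coins, the total would be at most 9 × 12 = 108, which is less than 114.
So some jar holds at least ⌈114/9⌉ = 13 coins.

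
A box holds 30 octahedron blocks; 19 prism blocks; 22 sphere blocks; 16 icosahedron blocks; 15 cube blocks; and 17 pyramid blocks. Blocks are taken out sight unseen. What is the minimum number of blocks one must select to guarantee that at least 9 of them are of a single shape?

49

The 6 shapes are the holes; the blocks drawn are the pigeons.
To avoid 9 of any one shape, the worst case takes at most 8 of each shape.
That gives 8 + 8 + 8 + 8 + 8 + 8 = 48 blocks with no shape reaching 9.
The next block forces some shape to 9, so 48 + 1 = 49.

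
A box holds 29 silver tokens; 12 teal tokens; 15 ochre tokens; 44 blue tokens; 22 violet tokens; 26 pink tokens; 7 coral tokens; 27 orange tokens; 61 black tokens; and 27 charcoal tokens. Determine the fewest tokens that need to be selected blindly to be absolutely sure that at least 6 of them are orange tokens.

In the worst case for collecting orange tokens, every non-orange token comes out first.
There are 29 + 12 + 15 + 44 + 22 + 26 + 7 + 61 + 27 = 243 non-orange tokens altogether.
After those, each further token must be orange, so 243 + 6 = 249 draws guarantee 6 orange tokens.

249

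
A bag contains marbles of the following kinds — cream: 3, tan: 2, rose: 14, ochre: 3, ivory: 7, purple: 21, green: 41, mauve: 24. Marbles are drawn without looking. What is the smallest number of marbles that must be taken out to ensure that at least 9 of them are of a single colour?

48

By the pigeonhole principle, the 8 colours are the holes; the marbles drawn are the pigeons.
To avoid 9 of any one colour, the worst case takes at most 8 of each colour, or every marble of a colour that has fewer than 8.
That gives 3 + 2 + 8 + 3 + 7 + 8 + 8 + 8 = 47 marbles with no colour reaching 9.
The next marble forces some colour to 9, so 47 + 1 = 48.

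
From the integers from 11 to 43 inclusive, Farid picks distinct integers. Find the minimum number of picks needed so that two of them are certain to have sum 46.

22

A set avoiding the sum 46 can contain at most one of each pair {x, 46−x}, plus the 9 elements whose complement lies outside the range or equal to its own complement.
The integers 23, …, 43 (21 of them) are such a set: any two sum to at least 23+24 = 47 > 46.
By the pigeonhole principle, any 22nd integer completes one of the 12 pairs, so 22 choices force a sum of 46.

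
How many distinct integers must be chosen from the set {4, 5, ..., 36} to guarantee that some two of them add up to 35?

20

A set avoiding the sum 35 can contain at most one of each pair {x, 35−x}, plus the 5 elements whose complement lies outside the range.
The integers 18, …, 36 (19 of them) are such a set: any two sum to at least 18+19 = 37 > 35.
By the pigeonhole principle, any 20th integer completes one of the 14 pairs, so 20 choices force a sum of 35.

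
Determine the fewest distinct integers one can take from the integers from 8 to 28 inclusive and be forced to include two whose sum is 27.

Group the elements by complementary pair {x, 27−x}: {8,19}, {9,18}, {10,17}, …, giving 6 two-element pairs and 9 integers whose partner 27−x falls outside [8,28].
Treating each of those 15 groups as a pigeonhole, one can pick one integer per group — 15 integers — with no two summing to 27.
The 16th integer lands in an occupied pair, forcing a sum of 27.

16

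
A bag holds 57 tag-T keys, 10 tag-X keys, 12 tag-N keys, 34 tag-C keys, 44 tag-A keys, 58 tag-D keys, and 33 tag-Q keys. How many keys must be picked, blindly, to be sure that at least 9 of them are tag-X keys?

In the worst case for collecting tag-X keys, every non-tag-X key comes out first.
There are 57 + 12 + 34 + 44 + 58 + 33 = 238 non-tag-X keys altogether.
After those, each further key must be tag-X, so 238 + 9 = 247 draws guarantee 9 tag-X keys.

247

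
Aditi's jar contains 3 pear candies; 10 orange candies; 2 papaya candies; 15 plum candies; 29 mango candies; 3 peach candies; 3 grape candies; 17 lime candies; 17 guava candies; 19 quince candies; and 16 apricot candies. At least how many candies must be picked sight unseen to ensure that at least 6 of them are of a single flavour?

47

An adversary could hand out at most 5 candies per flavour (4 flavours run out sooner): 3 + 5 + 2 + 5 + 5 + 3 + 3 + 5 + 5 + 5 + 5 = 46 candies and still no flavour has 6.
One more candy lands in a flavour already at 5, so 47 draws are enough and 46 are not.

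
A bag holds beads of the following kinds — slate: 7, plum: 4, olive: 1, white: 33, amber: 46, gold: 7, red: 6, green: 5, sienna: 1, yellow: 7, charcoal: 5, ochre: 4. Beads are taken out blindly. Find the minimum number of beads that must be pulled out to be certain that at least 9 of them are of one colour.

By the pigeonhole principle, the 12 colours are the holes; the beads drawn are the pigeons.
To avoid 9 of any one colour, the worst case takes at most 8 of each colour, or every bead of a colour that has fewer than 8.
That gives 7 + 4 + 1 + 8 + 8 + 7 + 6 + 5 + 1 + 7 + 5 + 4 = 63 beads with no colour reaching 9.
The next bead forces some colour to 9, so 63 + 1 = 64.

64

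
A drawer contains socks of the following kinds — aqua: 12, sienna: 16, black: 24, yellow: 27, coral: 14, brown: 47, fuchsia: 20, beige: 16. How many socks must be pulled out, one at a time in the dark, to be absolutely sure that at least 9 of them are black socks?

In the worst case for collecting black socks, every non-black sock comes out first.
There are 12 + 16 + 27 + 14 + 47 + 20 + 16 = 152 non-black socks altogether.
After those, each further sock must be black, so 152 + 9 = 161 draws guarantee 9 black socks.

161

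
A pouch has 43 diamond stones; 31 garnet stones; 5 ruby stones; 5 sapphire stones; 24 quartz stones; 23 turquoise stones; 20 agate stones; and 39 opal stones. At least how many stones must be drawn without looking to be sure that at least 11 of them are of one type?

An adversary could hand out at most 10 stones per type (ruby, sapphire run out sooner): 10 + 10 + 5 + 5 + 10 + 10 + 10 + 10 = 70 stones and still no type has 11.
Pigeonhole: one more stone lands in a type already at 10, so 71 draws are enough and 70 are not.

71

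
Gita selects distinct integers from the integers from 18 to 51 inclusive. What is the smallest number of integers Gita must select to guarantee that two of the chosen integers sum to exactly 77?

Group the elements by complementary pair {x, 77−x}: {26,51}, {27,50}, {28,49}, …, giving 13 two-element pairs and 8 integers whose partner 77−x falls outside [18,51].
By pigeonhole, treating each of those 21 groups as a pigeonhole, one can pick one integer per group — 21 integers — with no two summing to 77.
The 22nd integer lands in an occupied pair, forcing a sum of 77.

22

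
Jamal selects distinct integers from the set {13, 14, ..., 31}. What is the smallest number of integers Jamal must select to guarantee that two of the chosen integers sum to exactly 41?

Group the elements by complementary pair {x, 41−x}: {13,28}, {14,27}, {15,26}, …, giving 8 two-element pairs and 3 integers whose partner 41−x falls outside [13,31].
Treating each of those 11 groups as a pigeonhole, one can pick one integer per group — 11 integers — with no two summing to 41.
The 12th integer lands in an occupied pair, forcing a sum of 41.

12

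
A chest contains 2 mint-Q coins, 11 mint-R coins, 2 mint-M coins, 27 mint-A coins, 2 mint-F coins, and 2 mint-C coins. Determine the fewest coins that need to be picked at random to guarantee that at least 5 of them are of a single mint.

An adversary could hand out at most 4 coins per mint (4 mints run out sooner): 2 + 4 + 2 + 4 + 2 + 2 = 16 coins and still no mint has 5.
By pigeonhole, one more coin lands in a mint already at 4, so 17 draws are enough and 16 are not.

17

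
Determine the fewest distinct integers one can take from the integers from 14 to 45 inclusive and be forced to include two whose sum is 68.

22

Group the elements by complementary pair {x, 68−x}: {23,45}, {24,44}, {25,43}, …, giving 11 two-element pairs; the single value 34 (it cannot pair with itself since the integers are distinct); and 9 integers whose partner 68−x falls outside [14,45].
Pigeonhole: treating each of those 21 groups as a pigeonhole, one can pick one integer per group — 21 integers — with no two summing to 68.
The 22nd integer lands in an occupied pair, forcing a sum of 68.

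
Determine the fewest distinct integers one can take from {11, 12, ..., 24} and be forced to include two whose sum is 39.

Two chosen integers sum to 39 exactly when both halves of some pair {x, 39−x} with 15 ≤ x ≤ 39−x ≤ 24 are chosen — 5 such pairs.
The remaining 4 elements (those with no distinct partner in range) can never complete a 39-sum, so the worst case takes all of them and one from each pair: 4 + 5 = 9.
The 10th integer has to be the second member of some pair, so 9 + 1 = 10.

10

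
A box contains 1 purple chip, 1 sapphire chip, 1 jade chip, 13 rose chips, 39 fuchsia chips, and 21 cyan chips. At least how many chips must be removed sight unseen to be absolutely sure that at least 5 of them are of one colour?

An adversary could hand out at most 4 chips per colour (purple, sapphire, jade run out sooner): 1 + 1 + 1 + 4 + 4 + 4 = 15 chips and still no colour has 5.
By the pigeonhole principle, one more chip lands in a colour already at 4, so 16 draws are enough and 15 are not.

16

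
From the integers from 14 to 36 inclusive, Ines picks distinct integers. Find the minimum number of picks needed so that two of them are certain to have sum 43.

Group the elements by complementary pair {x, 43−x}: {14,29}, {15,28}, {16,27}, …, giving 8 two-element pairs and 7 integers whose partner 43−x falls outside [14,36].
By pigeonhole, treating each of those 15 groups as a pigeonhole, one can pick one integer per group — 15 integers — with no two summing to 43.
The 16th integer lands in an occupied pair, forcing a sum of 43.

16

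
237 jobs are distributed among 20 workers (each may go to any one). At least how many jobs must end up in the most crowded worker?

12

By pigeonhole, the 20 workers are the holes and the 237 jobs are the pigeons.
If every worker held at most 11 jobs, the total would be at most 20 × 11 = 220, which is less than 237.
So some worker holds at least ⌈237/20⌉ = 12 jobs.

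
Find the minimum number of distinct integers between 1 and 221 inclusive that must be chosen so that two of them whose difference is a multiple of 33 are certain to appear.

34

Integers whose pairwise differences are multiples of 33 are exactly those sharing a remainder mod 33. The 33 residue classes mod 33 are the pigeonholes.
With 33 integers one could put 1 in each residue class and have no class reach 2.
The 34th integer pushes some class to 2, so 33·1 + 1 = 34.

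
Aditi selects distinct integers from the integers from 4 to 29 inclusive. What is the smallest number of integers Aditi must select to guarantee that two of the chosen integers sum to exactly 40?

A set avoiding the sum 40 can contain at most one of each pair {x, 40−x}, plus the 8 elements whose complement lies outside the range or equal to its own complement.
The integers 4, …, 20 (17 of them) are such a set: any two sum to at least 4+5 = 9 and at most 19+20 = 39 < 40.
Pigeonhole: any 18th integer completes one of the 9 pairs, so 18 choices force a sum of 40.

18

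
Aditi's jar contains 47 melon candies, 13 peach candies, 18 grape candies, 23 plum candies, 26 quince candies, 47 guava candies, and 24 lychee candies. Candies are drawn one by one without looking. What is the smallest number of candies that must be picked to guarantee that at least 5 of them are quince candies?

177

In the worst case for collecting quince candies, every non-quince candy comes out first.
There are 47 + 13 + 18 + 23 + 47 + 24 = 172 non-quince candies altogether.
After those, each further candy must be quince, so 172 + 5 = 177 draws guarantee 5 quince candies.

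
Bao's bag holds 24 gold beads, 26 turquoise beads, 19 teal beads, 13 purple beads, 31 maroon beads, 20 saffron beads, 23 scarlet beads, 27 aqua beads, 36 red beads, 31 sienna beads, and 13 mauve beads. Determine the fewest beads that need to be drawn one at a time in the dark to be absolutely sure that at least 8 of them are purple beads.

258

In the worst case for collecting purple beads, every non-purple bead comes out first.
There are 24 + 26 + 19 + 31 + 20 + 23 + 27 + 36 + 31 + 13 = 250 non-purple beads altogether.
After those, each further bead must be purple, so 250 + 8 = 258 draws guarantee 8 purple beads.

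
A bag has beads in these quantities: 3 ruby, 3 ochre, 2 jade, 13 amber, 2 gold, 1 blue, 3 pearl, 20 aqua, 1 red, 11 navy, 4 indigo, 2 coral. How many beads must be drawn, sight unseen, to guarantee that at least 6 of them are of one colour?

37

An adversary could hand out at most 5 beads per colour (9 colours run out sooner): 3 + 3 + 2 + 5 + 2 + 1 + 3 + 5 + 1 + 5 + 4 + 2 = 36 beads and still no colour has 6.
Pigeonhole: one more bead lands in a colour already at 5, so 37 draws are enough and 36 are not.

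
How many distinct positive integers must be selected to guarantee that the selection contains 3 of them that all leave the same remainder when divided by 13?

Pigeonhole: the 13 residue classes mod 13 are the pigeonholes.
With 26 integers one could put 2 in each residue class and have no class reach 3.
The 27th integer pushes some class to 3, so 13·2 + 1 = 27.

27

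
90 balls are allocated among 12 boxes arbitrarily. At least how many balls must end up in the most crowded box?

8

The 12 boxes are the holes and the 90 balls are the pigeons.
If every box held at most 7 balls, the total would be at most 12 × 7 = 84, which is less than 90.
So some box holds at least ⌈90/12⌉ = 8 balls.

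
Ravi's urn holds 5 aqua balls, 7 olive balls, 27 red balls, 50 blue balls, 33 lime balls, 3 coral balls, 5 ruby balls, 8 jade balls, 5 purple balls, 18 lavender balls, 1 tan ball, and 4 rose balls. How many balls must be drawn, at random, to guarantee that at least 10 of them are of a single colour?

75

By pigeonhole, put each drawn ball into a box by colour. The largest draw with every box below 10 takes min(count, 9) from each colour; colours with fewer than 9 contribute all they have.
Σ min(cᵢ, 9) = 5 + 7 + 9 + 9 + 9 + 3 + 5 + 8 + 5 + 9 + 1 + 4 = 74.
Draw number 74 + 1 = 75 must push one box to 10.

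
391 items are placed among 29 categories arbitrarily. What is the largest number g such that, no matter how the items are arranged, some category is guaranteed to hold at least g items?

14

By the pigeonhole principle, the 29 categories are the holes and the 391 items are the pigeons.
If every category held at most 13 items, the total would be at most 29 × 13 = 377, which is less than 391.
So some category holds at least ⌈391/29⌉ = 14 items.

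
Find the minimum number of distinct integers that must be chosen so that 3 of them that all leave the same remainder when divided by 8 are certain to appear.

17

By pigeonhole, the 8 residue classes mod 8 are the pigeonholes.
With 16 integers one could put 2 in each residue class and have no class reach 3.
The 17th integer pushes some class to 3, so 8·2 + 1 = 17.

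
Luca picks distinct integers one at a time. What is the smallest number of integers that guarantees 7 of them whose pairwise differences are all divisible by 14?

Integers whose pairwise differences are multiples of 14 are exactly those sharing a remainder mod 14. The 14 residue classes mod 14 are the pigeonholes.
With 84 integers one could put 6 in each residue class and have no class reach 7.
The 85th integer pushes some class to 7, so 14·6 + 1 = 85.

85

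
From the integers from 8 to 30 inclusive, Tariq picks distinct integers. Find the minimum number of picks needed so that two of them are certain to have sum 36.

A set avoiding the sum 36 can contain at most one of each pair {x, 36−x}, plus the 3 elements whose complement lies outside the range or equal to its own complement.
The integers 18, …, 30 (13 of them) are such a set: any two sum to at least 18+19 = 37 > 36.
By the pigeonhole principle, any 14th integer completes one of the 10 pairs, so 14 choices force a sum of 36.

14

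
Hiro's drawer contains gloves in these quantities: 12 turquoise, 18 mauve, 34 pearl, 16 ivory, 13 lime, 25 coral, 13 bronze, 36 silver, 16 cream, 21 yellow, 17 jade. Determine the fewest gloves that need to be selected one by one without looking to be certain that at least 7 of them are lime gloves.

In the worst case for collecting lime gloves, every non-lime glove comes out first.
There are 12 + 18 + 34 + 16 + 25 + 13 + 36 + 16 + 21 + 17 = 208 non-lime gloves altogether.
After those, each further glove must be lime, so 208 + 7 = 215 draws guarantee 7 lime gloves.

215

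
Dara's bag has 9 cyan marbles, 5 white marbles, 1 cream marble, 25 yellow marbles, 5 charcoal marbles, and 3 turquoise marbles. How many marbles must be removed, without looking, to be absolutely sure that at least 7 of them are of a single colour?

By the pigeonhole principle, the 6 colours are the holes; the marbles drawn are the pigeons.
To avoid 7 of any one colour, the worst case takes at most 6 of each colour, or every marble of a colour that has fewer than 6.
That gives 6 + 5 + 1 + 6 + 5 + 3 = 26 marbles with no colour reaching 7.
The next marble forces some colour to 7, so 26 + 1 = 27.

27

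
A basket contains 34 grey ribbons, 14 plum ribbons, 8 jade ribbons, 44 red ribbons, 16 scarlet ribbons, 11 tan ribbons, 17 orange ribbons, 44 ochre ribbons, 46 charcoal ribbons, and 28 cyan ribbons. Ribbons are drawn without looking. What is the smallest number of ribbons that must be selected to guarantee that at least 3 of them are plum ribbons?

251

In the worst case for collecting plum ribbons, every non-plum ribbon comes out first.
There are 34 + 8 + 44 + 16 + 11 + 17 + 44 + 46 + 28 = 248 non-plum ribbons altogether.
After those, each further ribbon must be plum, so 248 + 3 = 251 draws guarantee 3 plum ribbons.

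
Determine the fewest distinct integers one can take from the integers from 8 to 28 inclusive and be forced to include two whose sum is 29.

Group the elements by complementary pair {x, 29−x}: {8,21}, {9,20}, {10,19}, …, giving 7 two-element pairs and 7 integers whose partner 29−x falls outside [8,28].
Pigeonhole: treating each of those 14 groups as a pigeonhole, one can pick one integer per group — 14 integers — with no two summing to 29.
The 15th integer lands in an occupied pair, forcing a sum of 29.

15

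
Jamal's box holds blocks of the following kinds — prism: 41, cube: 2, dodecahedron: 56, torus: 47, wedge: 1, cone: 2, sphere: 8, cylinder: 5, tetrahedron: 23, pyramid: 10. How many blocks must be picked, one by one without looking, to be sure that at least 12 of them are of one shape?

73

An adversary could hand out at most 11 blocks per shape (6 shapes run out sooner): 11 + 2 + 11 + 11 + 1 + 2 + 8 + 5 + 11 + 10 = 72 blocks and still no shape has 12.
Pigeonhole: one more block lands in a shape already at 11, so 73 draws are enough and 72 are not.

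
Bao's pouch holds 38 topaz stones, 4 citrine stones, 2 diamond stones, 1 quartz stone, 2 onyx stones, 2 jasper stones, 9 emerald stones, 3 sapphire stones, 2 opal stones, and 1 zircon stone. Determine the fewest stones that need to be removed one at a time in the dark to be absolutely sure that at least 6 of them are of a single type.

28

Put each drawn stone into a box by type. The largest draw with every box below 6 takes min(count, 5) from each type; types with fewer than 5 contribute all they have.
Σ min(cᵢ, 5) = 5 + 4 + 2 + 1 + 2 + 2 + 5 + 3 + 2 + 1 = 27.
Draw number 27 + 1 = 28 must push one box to 6.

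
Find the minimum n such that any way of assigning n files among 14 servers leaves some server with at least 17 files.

225

With 224 files one could put exactly 16 in each of the 14 servers, and no server would reach 17.
By the pigeonhole principle, one more file must land in a server that already has 16, giving it 17.
So 14 × 16 + 1 = 225 files are required.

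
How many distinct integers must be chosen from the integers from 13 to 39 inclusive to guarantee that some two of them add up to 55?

A set avoiding the sum 55 can contain at most one of each pair {x, 55−x}, plus the 3 elements whose complement lies outside the range.
The integers 13, …, 27 (15 of them) are such a set: any two sum to at least 13+14 = 27 and at most 26+27 = 53 < 55.
By pigeonhole, any 16th integer completes one of the 12 pairs, so 16 choices force a sum of 55.

16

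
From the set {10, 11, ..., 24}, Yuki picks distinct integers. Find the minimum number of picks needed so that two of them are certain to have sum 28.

12

A set avoiding the sum 28 can contain at most one of each pair {x, 28−x}, plus the 7 elements whose complement lies outside the range or equal to its own complement.
The integers 14, …, 24 (11 of them) are such a set: any two sum to at least 14+15 = 29 > 28.
Any 12th integer completes one of the 4 pairs, so 12 choices force a sum of 28.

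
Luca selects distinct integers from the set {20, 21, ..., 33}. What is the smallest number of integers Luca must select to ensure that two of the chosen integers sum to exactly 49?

Two chosen integers sum to 49 exactly when both halves of some pair {x, 49−x} with 20 ≤ x ≤ 49−x ≤ 29 are chosen — 5 such pairs.
The remaining 4 elements (those with no distinct partner in range) can never complete a 49-sum, so the worst case takes all of them and one from each pair: 4 + 5 = 9.
Pigeonhole: the 10th integer has to be the second member of some pair, so 9 + 1 = 10.

10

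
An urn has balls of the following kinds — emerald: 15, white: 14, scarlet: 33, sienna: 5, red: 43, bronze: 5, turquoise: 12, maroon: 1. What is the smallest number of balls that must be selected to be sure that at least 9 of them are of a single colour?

By the pigeonhole principle, the 8 colours are the holes; the balls drawn are the pigeons.
To avoid 9 of any one colour, the worst case takes at most 8 of each colour, or every ball of a colour that has fewer than 8.
That gives 8 + 8 + 8 + 5 + 8 + 5 + 8 + 1 = 51 balls with no colour reaching 9.
The next ball forces some colour to 9, so 51 + 1 = 52.

52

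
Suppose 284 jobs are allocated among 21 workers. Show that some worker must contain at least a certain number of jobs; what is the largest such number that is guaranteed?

By the pigeonhole principle, the 21 workers are the holes and the 284 jobs are the pigeons.
If every worker held at most 13 jobs, the total would be at most 21 × 13 = 273, which is less than 284.
So some worker holds at least ⌈284/21⌉ = 14 jobs.

14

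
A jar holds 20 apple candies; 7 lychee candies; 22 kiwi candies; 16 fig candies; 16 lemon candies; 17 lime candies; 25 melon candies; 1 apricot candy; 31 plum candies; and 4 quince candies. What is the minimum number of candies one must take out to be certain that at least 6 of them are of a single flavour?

An adversary could hand out at most 5 candies per flavour (apricot, quince run out sooner): 5 + 5 + 5 + 5 + 5 + 5 + 5 + 1 + 5 + 4 = 45 candies and still no flavour has 6.
By the pigeonhole principle, one more candy lands in a flavour already at 5, so 46 draws are enough and 45 are not.

46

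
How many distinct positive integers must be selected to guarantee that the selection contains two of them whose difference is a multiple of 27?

Integers whose pairwise differences are multiples of 27 are exactly those sharing a remainder mod 27. By the pigeonhole principle, the 27 residue classes mod 27 are the pigeonholes.
With 27 integers one could put 1 in each residue class and have no class reach 2.
The 28th integer pushes some class to 2, so 27·1 + 1 = 28.

28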